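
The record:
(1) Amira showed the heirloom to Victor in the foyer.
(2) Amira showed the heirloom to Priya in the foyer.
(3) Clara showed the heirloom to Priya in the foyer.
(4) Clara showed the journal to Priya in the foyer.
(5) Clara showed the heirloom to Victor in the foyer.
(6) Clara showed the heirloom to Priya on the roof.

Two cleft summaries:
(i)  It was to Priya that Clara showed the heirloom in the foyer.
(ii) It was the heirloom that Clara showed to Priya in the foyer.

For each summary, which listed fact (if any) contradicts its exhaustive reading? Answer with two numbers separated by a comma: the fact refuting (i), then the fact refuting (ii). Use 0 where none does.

5, 4

(i): focus "Priya". Looking for same agent, thing, setting (Clara / the heirloom / in the foyer) with some other recipient — fact (5) has Victor there. Refuted.
(ii): focus "the heirloom". Looking for same agent, recipient, setting (Clara / Priya / in the foyer) with some other thing — fact (4) has the journal there. Refuted.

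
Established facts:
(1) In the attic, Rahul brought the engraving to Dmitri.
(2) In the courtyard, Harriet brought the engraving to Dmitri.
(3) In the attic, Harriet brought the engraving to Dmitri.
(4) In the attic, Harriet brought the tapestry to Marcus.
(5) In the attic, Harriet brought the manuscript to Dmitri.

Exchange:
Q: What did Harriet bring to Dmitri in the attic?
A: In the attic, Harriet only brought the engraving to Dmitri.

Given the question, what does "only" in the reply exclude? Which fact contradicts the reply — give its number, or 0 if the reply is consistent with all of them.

5

The question "What did ...?" targets the thing, so in the reply the focus falls on "the engraving".
"Only" then excludes alternative things while the background — same agent, recipient, setting (Harriet / Dmitri / in the attic) — is held fixed.
Fact (5) shares the background with a different thing (the manuscript) — counterexample.
(Fact (2) would refute a reading with focus on the setting — but that is not what the question asks.)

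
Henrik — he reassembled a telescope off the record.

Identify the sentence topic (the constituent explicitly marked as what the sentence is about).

The construction explicitly marks "Henrik" as what the sentence is about — the topic.
The remainder of the clause is the comment (what is said about the topic).

Henrik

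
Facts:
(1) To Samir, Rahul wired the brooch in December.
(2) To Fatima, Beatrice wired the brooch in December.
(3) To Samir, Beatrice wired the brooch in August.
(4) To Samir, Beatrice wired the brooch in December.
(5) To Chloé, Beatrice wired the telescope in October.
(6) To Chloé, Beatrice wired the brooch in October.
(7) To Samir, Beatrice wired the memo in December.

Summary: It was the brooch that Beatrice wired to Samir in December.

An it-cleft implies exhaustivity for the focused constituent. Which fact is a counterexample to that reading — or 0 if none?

7

The cleft puts "the brooch" in focus and presupposes the open proposition with Beatrice as agent and Samir as recipient and in December as setting.
Exhaustivity: the brooch is the only thing satisfying that background.
Fact (7) shares the background but with thing = the memo; exhaustivity is violated.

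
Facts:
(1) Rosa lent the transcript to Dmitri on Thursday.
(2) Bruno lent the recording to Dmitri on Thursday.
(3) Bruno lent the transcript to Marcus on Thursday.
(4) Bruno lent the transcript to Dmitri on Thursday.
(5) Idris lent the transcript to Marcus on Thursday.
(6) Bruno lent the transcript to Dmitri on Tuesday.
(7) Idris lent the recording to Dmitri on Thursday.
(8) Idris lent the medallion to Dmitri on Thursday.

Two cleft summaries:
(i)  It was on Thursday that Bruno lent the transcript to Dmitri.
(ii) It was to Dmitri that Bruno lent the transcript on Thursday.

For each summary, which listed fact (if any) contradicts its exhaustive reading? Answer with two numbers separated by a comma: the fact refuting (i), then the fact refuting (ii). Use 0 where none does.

(i): focus "on Thursday". Looking for Bruno as agent and the transcript as thing and Dmitri as recipient with some other setting — fact (6) has on Tuesday there. Refuted.
(ii): focus "Dmitri". Looking for Bruno as agent and the transcript as thing and on Thursday as setting with some other recipient — fact (3) has Marcus there. Refuted.

6, 3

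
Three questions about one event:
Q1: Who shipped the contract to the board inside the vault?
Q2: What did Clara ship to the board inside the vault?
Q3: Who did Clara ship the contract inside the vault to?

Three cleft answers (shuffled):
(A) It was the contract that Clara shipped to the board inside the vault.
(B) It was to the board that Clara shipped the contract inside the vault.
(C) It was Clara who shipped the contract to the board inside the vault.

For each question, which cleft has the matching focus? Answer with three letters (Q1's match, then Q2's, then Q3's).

Q1 asks about the subject (agent); cleft (C) focuses "Clara", which is the subject (agent) — so Q1 → C.
Q2 asks about the direct object; cleft (A) focuses "the contract", which is the direct object — so Q2 → A.
Q3 asks about the recipient; cleft (B) focuses "to the board", which is the recipient — so Q3 → B.
Mapping: Q1→C, Q2→A, Q3→B.

CAB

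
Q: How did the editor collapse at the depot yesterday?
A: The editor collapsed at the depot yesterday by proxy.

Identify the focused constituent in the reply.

The wh-word "how" asks about the manner.
In the answer, "the editor", "at the depot" and "yesterday" are given — repeated from the question.
The constituent filling the manner gap is "by proxy"; that is the focus and would carry nuclear stress.

by proxy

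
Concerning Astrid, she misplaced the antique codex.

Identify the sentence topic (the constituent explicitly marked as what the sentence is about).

Astrid

The construction explicitly marks "Astrid" as what the sentence is about — the topic.
The remainder of the clause is the comment (what is said about the topic).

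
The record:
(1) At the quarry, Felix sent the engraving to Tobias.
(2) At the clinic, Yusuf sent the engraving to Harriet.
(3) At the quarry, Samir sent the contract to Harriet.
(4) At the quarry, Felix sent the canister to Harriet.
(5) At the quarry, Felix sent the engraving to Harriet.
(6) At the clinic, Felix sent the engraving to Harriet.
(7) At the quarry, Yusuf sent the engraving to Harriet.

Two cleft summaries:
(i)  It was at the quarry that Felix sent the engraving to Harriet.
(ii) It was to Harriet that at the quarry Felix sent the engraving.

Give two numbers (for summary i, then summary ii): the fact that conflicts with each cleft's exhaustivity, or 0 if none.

Summary (i) focuses "at the quarry" (the setting); background same agent, thing, recipient (Felix / the engraving / Harriet). Fact (6) matches that background with setting = at the clinic — refutes (i).
Summary (ii) focuses "Harriet" (the recipient); background same agent, thing, setting (Felix / the engraving / at the quarry). Fact (1) matches that background with recipient = Tobias — refutes (ii).

6, 1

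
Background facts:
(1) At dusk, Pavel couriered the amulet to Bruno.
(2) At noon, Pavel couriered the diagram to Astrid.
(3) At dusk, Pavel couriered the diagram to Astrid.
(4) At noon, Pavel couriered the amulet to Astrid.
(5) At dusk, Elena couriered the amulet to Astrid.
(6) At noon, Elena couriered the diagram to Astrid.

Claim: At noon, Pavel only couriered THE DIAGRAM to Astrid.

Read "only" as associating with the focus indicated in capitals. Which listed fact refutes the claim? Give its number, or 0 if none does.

4

Focus (in capitals) is "the diagram" — the thing. "Only" excludes alternative things while holding fixed agent = Pavel, recipient = Astrid, setting = at noon.
Fact (4) shares the background but differs in thing (the amulet) — a counterexample.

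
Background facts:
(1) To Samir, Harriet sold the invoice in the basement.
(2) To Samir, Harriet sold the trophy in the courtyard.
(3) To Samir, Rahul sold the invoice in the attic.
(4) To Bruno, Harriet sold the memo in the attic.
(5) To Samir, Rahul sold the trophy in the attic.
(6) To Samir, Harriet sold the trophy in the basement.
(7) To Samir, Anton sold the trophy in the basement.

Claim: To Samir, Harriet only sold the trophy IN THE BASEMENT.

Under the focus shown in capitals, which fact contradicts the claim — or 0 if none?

2

The capitals mark "in the basement" as focus. So "only" rules out other settings, with the rest (same agent, thing, recipient (Harriet / the trophy / Samir)) as background.
Fact (2) shares the background but differs in setting (in the courtyard) — a counterexample.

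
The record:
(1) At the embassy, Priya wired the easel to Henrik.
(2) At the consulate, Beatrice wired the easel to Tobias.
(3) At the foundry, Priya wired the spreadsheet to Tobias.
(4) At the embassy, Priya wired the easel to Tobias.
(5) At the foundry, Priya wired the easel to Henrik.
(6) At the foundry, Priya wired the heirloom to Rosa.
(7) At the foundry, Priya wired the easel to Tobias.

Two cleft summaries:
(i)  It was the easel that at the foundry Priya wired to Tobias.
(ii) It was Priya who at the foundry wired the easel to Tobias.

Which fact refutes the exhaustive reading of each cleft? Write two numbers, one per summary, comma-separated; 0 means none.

3, 0

(i): focus "the easel". Looking for same agent, recipient, setting (Priya / Tobias / at the foundry) with some other thing — fact (3) has the spreadsheet there. Refuted.
(ii): focus "Priya". No fact shares same thing, recipient, setting (the easel / Tobias / at the foundry) with a different agent. 0.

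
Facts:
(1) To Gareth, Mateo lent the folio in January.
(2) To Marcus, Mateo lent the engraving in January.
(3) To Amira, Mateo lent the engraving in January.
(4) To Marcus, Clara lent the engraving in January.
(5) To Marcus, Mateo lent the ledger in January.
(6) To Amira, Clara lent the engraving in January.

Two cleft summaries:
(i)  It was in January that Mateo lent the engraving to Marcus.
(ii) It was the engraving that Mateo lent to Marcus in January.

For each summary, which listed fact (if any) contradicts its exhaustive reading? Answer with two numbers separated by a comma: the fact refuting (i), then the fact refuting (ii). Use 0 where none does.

0, 5

Summary (i) focuses "in January" (the setting); background same agent, thing, recipient (Mateo / the engraving / Marcus). No fact matches that background with a different setting, so 0.
Summary (ii) focuses "the engraving" (the thing); background same agent, recipient, setting (Mateo / Marcus / in January). Fact (5) matches that background with thing = the ledger — refutes (ii).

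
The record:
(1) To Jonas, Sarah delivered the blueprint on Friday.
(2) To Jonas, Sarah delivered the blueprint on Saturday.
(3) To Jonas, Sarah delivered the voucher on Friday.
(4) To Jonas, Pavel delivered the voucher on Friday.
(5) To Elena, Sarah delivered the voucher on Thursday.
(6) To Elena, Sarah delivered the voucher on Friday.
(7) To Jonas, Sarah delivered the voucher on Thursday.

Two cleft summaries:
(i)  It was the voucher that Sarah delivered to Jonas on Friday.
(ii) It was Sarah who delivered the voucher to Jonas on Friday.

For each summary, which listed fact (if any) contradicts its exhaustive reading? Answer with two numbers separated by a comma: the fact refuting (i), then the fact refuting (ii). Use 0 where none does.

Summary (i) focuses "the voucher" (the thing); background same agent, recipient, setting (Sarah / Jonas / on Friday). Fact (1) matches that background with thing = the blueprint — refutes (i).
Summary (ii) focuses "Sarah" (the agent); background same thing, recipient, setting (the voucher / Jonas / on Friday). Fact (4) matches that background with agent = Pavel — refutes (ii).

1, 4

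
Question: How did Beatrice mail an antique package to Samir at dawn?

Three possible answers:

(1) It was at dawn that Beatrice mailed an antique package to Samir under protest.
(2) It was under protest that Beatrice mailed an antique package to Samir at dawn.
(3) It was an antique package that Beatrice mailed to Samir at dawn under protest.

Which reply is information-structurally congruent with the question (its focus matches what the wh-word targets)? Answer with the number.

2

The question word "how" targets the manner.
Option (1) clefts "at dawn" — the time, not what was asked.
Option (2) clefts "under protest" — that matches what the question asks about.
Option (3) clefts "an antique package" — the direct object, not what was asked.
So the congruent reply is (2).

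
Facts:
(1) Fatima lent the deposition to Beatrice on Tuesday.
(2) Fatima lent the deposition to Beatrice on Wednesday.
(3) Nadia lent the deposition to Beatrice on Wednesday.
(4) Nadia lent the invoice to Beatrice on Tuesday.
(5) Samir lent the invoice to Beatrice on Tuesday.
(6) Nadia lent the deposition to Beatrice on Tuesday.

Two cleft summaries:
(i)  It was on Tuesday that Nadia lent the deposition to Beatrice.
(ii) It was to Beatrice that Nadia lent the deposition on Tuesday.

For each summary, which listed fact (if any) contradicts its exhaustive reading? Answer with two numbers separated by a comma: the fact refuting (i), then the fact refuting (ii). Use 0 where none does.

Summary (i) focuses "on Tuesday" (the setting); background same agent, thing, recipient (Nadia / the deposition / Beatrice). Fact (3) matches that background with setting = on Wednesday — refutes (i).
Summary (ii) focuses "Beatrice" (the recipient); background same agent, thing, setting (Nadia / the deposition / on Tuesday). No fact matches that background with a different recipient, so 0.

3, 0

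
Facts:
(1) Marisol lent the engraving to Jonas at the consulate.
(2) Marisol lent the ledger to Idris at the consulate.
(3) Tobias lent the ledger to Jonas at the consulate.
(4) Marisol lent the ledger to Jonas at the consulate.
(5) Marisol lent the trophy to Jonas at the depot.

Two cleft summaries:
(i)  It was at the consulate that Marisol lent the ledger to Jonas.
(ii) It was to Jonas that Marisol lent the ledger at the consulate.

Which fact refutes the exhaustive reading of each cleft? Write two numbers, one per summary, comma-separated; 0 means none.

0, 2

(i): focus "at the consulate". No fact shares agent = Marisol, thing = the ledger, recipient = Jonas with a different setting. 0.
(ii): focus "Jonas". Looking for agent = Marisol, thing = the ledger, setting = at the consulate with some other recipient — fact (2) has Idris there. Refuted.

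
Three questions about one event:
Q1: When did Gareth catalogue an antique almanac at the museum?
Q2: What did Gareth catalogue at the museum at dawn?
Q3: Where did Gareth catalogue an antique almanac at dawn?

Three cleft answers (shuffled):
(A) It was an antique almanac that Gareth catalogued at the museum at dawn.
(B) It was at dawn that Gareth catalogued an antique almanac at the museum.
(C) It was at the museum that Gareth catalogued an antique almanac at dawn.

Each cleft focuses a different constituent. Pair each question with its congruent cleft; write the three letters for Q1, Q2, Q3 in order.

Q1 asks about the time; cleft (B) focuses "at dawn", which is the time — so Q1 → B.
Q2 asks about the direct object; cleft (A) focuses "an antique almanac", which is the direct object — so Q2 → A.
Q3 asks about the location; cleft (C) focuses "at the museum", which is the location — so Q3 → C.
Mapping: Q1→B, Q2→A, Q3→C.

BAC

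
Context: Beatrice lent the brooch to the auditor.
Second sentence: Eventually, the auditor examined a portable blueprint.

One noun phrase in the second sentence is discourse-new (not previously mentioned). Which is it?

a portable blueprint

"the auditor" in the second sentence is given — already mentioned in the context.
"a portable blueprint" has no antecedent in the context; it is discourse-new (the indefinite article also signals a new referent).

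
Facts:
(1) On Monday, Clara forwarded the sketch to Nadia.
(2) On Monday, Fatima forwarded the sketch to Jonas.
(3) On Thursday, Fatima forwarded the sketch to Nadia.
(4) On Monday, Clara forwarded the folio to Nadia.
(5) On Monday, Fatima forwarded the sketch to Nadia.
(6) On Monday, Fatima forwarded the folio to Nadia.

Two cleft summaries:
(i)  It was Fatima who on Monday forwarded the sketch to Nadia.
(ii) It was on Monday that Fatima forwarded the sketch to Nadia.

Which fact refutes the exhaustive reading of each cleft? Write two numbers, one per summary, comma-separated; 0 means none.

1, 3

Summary (i) focuses "Fatima" (the agent); background same thing, recipient, setting (the sketch / Nadia / on Monday). Fact (1) matches that background with agent = Clara — refutes (i).
Summary (ii) focuses "on Monday" (the setting); background same agent, thing, recipient (Fatima / the sketch / Nadia). Fact (3) matches that background with setting = on Thursday — refutes (ii).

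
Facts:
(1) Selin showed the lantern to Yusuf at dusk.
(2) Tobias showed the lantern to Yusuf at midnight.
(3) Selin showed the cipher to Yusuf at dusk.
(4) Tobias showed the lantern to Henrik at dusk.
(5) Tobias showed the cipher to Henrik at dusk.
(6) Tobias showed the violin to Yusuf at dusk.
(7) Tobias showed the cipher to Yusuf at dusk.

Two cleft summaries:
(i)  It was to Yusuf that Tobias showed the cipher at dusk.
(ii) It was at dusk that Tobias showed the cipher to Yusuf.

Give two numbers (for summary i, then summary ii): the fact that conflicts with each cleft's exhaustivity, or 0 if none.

(i): focus "Yusuf". Looking for agent = Tobias, thing = the cipher, setting = at dusk with some other recipient — fact (5) has Henrik there. Refuted.
(ii): focus "at dusk". No fact shares agent = Tobias, thing = the cipher, recipient = Yusuf with a different setting. 0.

5, 0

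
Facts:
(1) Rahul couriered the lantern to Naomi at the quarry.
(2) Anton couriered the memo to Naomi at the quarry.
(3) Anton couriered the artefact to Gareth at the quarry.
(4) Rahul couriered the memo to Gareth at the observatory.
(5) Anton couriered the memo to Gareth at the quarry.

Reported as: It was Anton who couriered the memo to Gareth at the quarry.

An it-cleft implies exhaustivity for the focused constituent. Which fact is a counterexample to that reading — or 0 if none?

0

The cleft puts "Anton" in focus and presupposes the open proposition with same thing, recipient, setting (the memo / Gareth / at the quarry).
The exhaustive reading says no other agent fits that background.
No listed fact matches the background with a different agent. Exhaustivity holds.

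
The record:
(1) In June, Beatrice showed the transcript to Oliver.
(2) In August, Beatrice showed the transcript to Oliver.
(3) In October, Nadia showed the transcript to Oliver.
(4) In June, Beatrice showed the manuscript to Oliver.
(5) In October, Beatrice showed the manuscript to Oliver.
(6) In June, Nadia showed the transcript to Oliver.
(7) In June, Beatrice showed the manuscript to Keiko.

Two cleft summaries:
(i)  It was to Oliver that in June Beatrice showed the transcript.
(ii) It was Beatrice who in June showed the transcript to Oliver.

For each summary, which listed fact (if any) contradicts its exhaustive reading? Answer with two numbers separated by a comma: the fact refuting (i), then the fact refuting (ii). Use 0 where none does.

0, 6

Summary (i) focuses "Oliver" (the recipient); background same agent, thing, setting (Beatrice / the transcript / in June). No fact matches that background with a different recipient, so 0.
Summary (ii) focuses "Beatrice" (the agent); background same thing, recipient, setting (the transcript / Oliver / in June). Fact (6) matches that background with agent = Nadia — refutes (ii).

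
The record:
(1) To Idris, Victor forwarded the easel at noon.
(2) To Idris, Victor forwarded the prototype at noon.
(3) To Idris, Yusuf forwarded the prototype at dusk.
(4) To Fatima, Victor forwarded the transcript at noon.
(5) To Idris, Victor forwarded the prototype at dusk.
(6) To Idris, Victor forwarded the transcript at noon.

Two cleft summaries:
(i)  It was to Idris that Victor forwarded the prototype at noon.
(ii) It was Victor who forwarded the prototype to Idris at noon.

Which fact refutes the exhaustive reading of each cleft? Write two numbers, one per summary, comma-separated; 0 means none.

0, 0

(i): focus "Idris". No fact shares agent = Victor, thing = the prototype, setting = at noon with a different recipient. 0.
(ii): focus "Victor". No fact shares thing = the prototype, recipient = Idris, setting = at noon with a different agent. 0.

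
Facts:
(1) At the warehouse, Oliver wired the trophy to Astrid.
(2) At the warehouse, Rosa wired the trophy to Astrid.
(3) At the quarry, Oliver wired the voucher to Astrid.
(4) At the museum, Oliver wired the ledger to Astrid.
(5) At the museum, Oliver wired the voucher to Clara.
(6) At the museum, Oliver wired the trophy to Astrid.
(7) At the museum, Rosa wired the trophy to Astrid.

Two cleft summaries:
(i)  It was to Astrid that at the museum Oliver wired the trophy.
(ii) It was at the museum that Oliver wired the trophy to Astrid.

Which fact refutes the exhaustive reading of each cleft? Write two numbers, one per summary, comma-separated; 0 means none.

(i): focus "Astrid". No fact shares same agent, thing, setting (Oliver / the trophy / at the museum) with a different recipient. 0.
(ii): focus "at the museum". Looking for same agent, thing, recipient (Oliver / the trophy / Astrid) with some other setting — fact (1) has at the warehouse there. Refuted.

0, 1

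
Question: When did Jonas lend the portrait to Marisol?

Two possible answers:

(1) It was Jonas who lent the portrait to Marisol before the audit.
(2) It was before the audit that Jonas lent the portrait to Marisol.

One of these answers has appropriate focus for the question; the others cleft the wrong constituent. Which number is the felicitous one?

2

The question word "when" targets the time.
Option (1) clefts "Jonas" — the subject (agent), not what was asked.
Option (2) clefts "before the audit" — that matches what the question asks about.
So the congruent reply is (2).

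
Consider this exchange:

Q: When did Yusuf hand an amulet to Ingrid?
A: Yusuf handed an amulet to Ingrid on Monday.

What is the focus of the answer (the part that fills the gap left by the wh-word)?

The wh-word "when" asks about the time.
In the answer, "Yusuf", "an amulet" and "to Ingrid" are given — repeated from the question.
The constituent filling the time gap is "on Monday"; that is the focus and would carry nuclear stress.

on Monday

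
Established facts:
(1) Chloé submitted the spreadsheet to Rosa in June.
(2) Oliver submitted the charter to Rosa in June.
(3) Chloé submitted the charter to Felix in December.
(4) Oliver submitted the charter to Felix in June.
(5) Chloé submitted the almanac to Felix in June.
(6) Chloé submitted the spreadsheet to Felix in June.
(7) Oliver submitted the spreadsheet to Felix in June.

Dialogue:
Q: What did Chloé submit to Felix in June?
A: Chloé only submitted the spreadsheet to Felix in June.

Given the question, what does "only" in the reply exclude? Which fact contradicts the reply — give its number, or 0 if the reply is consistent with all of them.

Answering "What did ...?" puts focus on the thing — here, "the spreadsheet".
So "only" ranges over things; the rest (Chloé as agent and Felix as recipient and in June as setting) is presupposed.
Fact (5) keeps Chloé as agent and Felix as recipient and in June as setting but has thing = the almanac; that refutes the reply.
(Fact (1) would refute a reading with focus on the recipient — but that is not what the question asks.)

5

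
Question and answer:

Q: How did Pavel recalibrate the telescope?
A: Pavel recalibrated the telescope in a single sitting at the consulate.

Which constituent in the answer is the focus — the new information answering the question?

The wh-word "how" asks about the manner.
In the answer, "Pavel" and "the telescope" are given — repeated from the question.
"at the consulate" is also new, but it specifies the location, which is not what the question asks about — so it is not the focus.
The constituent filling the manner gap is "in a single sitting"; that is the focus.

in a single sitting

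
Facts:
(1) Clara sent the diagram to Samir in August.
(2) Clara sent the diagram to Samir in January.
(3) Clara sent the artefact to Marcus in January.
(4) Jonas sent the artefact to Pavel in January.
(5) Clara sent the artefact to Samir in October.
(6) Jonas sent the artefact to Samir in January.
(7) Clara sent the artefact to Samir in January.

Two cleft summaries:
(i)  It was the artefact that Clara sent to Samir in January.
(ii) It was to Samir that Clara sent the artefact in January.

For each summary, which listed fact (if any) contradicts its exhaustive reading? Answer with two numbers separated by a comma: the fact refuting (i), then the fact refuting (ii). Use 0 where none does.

Summary (i) focuses "the artefact" (the thing); background Clara as agent and Samir as recipient and in January as setting. Fact (2) matches that background with thing = the diagram — refutes (i).
Summary (ii) focuses "Samir" (the recipient); background Clara as agent and the artefact as thing and in January as setting. Fact (3) matches that background with recipient = Marcus — refutes (ii).

2, 3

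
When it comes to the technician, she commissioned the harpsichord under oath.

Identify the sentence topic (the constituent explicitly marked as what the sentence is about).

The construction explicitly marks "the technician" as what the sentence is about — the topic.
The remainder of the clause is the comment (what is said about the topic).

the technician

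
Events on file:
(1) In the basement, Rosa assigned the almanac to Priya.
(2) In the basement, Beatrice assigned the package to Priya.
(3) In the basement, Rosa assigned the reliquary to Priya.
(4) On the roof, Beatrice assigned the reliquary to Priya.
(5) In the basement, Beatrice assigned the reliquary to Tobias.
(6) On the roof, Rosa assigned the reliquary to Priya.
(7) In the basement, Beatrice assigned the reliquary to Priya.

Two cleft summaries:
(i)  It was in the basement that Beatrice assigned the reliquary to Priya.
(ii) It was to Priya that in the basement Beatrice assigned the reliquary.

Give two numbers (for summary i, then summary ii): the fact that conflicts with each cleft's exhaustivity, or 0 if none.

4, 5

Summary (i) focuses "in the basement" (the setting); background agent = Beatrice, thing = the reliquary, recipient = Priya. Fact (4) matches that background with setting = on the roof — refutes (i).
Summary (ii) focuses "Priya" (the recipient); background agent = Beatrice, thing = the reliquary, setting = in the basement. Fact (5) matches that background with recipient = Tobias — refutes (ii).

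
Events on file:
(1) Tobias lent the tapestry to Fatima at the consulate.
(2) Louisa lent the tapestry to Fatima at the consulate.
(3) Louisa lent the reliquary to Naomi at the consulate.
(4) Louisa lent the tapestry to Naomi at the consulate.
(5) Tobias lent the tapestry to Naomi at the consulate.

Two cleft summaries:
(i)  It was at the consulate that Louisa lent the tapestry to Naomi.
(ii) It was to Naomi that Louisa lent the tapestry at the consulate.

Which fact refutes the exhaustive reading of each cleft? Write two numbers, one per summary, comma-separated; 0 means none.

0, 2

(i): focus "at the consulate". No fact shares Louisa as agent and the tapestry as thing and Naomi as recipient with a different setting. 0.
(ii): focus "Naomi". Looking for Louisa as agent and the tapestry as thing and at the consulate as setting with some other recipient — fact (2) has Fatima there. Refuted.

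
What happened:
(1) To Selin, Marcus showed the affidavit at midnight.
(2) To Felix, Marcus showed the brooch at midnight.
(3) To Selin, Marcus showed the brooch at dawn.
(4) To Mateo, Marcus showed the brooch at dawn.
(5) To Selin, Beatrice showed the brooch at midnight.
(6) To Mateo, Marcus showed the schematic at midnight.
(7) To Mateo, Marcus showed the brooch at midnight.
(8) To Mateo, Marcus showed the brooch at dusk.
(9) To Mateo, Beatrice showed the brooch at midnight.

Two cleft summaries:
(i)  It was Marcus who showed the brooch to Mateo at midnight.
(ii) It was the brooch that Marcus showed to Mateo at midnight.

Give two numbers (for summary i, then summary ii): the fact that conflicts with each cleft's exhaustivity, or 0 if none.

(i): focus "Marcus". Looking for same thing, recipient, setting (the brooch / Mateo / at midnight) with some other agent — fact (9) has Beatrice there. Refuted.
(ii): focus "the brooch". Looking for same agent, recipient, setting (Marcus / Mateo / at midnight) with some other thing — fact (6) has the schematic there. Refuted.

9, 6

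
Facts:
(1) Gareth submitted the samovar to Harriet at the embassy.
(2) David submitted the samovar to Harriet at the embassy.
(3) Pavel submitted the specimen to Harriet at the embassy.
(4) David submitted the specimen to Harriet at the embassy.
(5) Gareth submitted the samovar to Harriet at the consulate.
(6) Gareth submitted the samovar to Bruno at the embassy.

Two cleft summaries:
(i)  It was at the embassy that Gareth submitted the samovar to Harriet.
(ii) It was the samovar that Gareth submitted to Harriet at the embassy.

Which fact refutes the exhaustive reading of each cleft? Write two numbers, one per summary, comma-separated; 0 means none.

(i): focus "at the embassy". Looking for same agent, thing, recipient (Gareth / the samovar / Harriet) with some other setting — fact (5) has at the consulate there. Refuted.
(ii): focus "the samovar". No fact shares same agent, recipient, setting (Gareth / Harriet / at the embassy) with a different thing. 0.

5, 0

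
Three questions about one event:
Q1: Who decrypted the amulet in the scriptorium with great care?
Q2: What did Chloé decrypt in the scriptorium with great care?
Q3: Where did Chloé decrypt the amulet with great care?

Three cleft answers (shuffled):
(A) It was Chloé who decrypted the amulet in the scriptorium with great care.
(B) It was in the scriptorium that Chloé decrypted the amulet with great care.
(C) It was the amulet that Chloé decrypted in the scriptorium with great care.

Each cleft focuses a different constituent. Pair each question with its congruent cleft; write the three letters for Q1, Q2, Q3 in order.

Q1 asks about the subject (agent); cleft (A) focuses "Chloé", which is the subject (agent) — so Q1 → A.
Q2 asks about the direct object; cleft (C) focuses "the amulet", which is the direct object — so Q2 → C.
Q3 asks about the location; cleft (B) focuses "in the scriptorium", which is the location — so Q3 → B.
Mapping: Q1→A, Q2→C, Q3→B.

ACB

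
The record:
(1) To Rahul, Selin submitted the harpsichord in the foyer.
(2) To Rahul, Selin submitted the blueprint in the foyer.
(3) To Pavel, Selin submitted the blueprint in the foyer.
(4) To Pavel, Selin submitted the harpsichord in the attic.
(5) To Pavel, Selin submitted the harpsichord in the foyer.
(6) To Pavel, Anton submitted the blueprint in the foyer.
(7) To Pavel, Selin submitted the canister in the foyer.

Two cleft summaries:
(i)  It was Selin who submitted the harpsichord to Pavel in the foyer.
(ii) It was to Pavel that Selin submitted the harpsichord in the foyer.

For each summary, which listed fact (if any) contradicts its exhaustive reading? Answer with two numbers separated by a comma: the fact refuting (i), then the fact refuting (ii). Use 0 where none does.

Summary (i) focuses "Selin" (the agent); background the harpsichord as thing and Pavel as recipient and in the foyer as setting. No fact matches that background with a different agent, so 0.
Summary (ii) focuses "Pavel" (the recipient); background Selin as agent and the harpsichord as thing and in the foyer as setting. Fact (1) matches that background with recipient = Rahul — refutes (ii).

0, 1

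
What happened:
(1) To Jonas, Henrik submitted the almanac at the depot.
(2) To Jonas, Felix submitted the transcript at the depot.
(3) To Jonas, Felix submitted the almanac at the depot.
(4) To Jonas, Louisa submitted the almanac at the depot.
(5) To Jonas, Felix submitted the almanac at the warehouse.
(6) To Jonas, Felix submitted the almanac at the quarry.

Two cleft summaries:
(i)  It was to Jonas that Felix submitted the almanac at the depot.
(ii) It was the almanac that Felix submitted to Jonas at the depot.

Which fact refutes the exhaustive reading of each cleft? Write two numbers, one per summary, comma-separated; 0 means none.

(i): focus "Jonas". No fact shares agent = Felix, thing = the almanac, setting = at the depot with a different recipient. 0.
(ii): focus "the almanac". Looking for agent = Felix, recipient = Jonas, setting = at the depot with some other thing — fact (2) has the transcript there. Refuted.

0, 2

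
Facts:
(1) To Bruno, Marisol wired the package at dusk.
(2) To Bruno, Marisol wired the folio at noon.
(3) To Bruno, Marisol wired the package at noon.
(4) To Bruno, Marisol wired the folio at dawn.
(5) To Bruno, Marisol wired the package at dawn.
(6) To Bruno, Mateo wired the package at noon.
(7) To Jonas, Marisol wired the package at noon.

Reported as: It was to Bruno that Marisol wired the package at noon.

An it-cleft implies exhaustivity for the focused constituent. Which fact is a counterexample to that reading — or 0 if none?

7

The cleft puts "Bruno" in focus and presupposes the open proposition with Marisol as agent and the package as thing and at noon as setting.
The exhaustive reading says no other recipient fits that background.
But fact (7) also has Marisol as agent and the package as thing and at noon as setting, with recipient = Jonas — so the exhaustive reading fails.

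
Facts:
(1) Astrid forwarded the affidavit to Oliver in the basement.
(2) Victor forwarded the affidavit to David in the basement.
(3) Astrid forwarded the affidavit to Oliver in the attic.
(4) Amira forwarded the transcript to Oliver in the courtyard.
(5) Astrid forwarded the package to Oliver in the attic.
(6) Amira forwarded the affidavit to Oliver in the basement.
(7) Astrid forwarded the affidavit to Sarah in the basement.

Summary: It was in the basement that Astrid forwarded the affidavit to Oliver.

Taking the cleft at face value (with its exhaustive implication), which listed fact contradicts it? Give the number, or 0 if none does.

3

Focus of the cleft: "in the basement" (the setting). Presupposed background: agent = Astrid, thing = the affidavit, recipient = Oliver.
The exhaustive reading says no other setting fits that background.
But fact (3) also has agent = Astrid, thing = the affidavit, recipient = Oliver, with setting = in the attic — so the exhaustive reading fails.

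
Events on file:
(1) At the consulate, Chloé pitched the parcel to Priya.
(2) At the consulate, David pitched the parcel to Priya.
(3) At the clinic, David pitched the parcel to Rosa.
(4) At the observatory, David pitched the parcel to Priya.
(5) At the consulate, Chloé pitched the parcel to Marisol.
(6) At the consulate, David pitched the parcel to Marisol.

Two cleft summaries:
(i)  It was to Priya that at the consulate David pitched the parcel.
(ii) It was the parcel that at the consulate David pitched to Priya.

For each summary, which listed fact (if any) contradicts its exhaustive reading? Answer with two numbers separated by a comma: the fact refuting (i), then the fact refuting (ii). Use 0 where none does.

6, 0

(i): focus "Priya". Looking for same agent, thing, setting (David / the parcel / at the consulate) with some other recipient — fact (6) has Marisol there. Refuted.
(ii): focus "the parcel". No fact shares same agent, recipient, setting (David / Priya / at the consulate) with a different thing. 0.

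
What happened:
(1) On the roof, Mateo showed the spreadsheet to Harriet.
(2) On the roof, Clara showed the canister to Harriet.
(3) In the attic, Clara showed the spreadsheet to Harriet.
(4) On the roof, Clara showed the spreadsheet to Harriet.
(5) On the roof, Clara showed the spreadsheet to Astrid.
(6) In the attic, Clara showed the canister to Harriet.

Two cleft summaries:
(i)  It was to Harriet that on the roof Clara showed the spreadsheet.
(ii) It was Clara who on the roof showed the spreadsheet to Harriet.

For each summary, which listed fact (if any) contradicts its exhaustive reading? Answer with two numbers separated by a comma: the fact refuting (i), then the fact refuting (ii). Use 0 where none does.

5, 1

Summary (i) focuses "Harriet" (the recipient); background Clara as agent and the spreadsheet as thing and on the roof as setting. Fact (5) matches that background with recipient = Astrid — refutes (i).
Summary (ii) focuses "Clara" (the agent); background the spreadsheet as thing and Harriet as recipient and on the roof as setting. Fact (1) matches that background with agent = Mateo — refutes (ii).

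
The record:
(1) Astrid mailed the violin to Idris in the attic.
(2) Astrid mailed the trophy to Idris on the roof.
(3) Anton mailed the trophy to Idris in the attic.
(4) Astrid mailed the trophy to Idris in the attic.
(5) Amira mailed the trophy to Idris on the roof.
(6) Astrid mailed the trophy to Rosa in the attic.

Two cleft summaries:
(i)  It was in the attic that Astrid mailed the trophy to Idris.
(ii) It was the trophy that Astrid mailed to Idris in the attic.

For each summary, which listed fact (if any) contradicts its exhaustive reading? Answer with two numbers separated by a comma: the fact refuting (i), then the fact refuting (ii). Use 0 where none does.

(i): focus "in the attic". Looking for agent = Astrid, thing = the trophy, recipient = Idris with some other setting — fact (2) has on the roof there. Refuted.
(ii): focus "the trophy". Looking for agent = Astrid, recipient = Idris, setting = in the attic with some other thing — fact (1) has the violin there. Refuted.

2, 1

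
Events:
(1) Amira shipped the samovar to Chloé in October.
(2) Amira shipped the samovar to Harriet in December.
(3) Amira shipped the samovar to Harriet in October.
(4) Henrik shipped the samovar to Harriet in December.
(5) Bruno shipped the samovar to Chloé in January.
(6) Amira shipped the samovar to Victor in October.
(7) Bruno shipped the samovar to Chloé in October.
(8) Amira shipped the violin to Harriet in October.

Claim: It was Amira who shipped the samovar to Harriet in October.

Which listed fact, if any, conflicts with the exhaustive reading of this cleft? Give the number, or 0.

0

The cleft puts "Amira" in focus and presupposes the open proposition with thing = the samovar, recipient = Harriet, setting = in October.
Exhaustivity: Amira is the only agent satisfying that background.
No listed fact matches the background with a different agent. Exhaustivity holds.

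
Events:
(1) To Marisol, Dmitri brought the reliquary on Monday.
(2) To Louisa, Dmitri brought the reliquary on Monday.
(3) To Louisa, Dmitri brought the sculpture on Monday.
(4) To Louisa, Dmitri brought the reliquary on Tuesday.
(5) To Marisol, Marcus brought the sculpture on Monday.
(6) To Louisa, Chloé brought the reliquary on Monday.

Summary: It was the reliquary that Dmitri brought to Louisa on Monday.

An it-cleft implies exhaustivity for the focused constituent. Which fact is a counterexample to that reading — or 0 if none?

3

The cleft puts "the reliquary" in focus and presupposes the open proposition with Dmitri as agent and Louisa as recipient and on Monday as setting.
Exhaustivity: the reliquary is the only thing satisfying that background.
But fact (3) also has Dmitri as agent and Louisa as recipient and on Monday as setting, with thing = the sculpture — so the exhaustive reading fails.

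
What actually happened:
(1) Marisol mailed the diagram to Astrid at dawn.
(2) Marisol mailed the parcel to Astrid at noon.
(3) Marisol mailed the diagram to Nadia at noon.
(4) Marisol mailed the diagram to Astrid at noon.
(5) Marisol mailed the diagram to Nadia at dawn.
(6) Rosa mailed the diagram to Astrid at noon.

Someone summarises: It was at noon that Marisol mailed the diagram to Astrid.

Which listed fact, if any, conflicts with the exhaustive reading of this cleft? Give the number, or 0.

1

The cleft puts "at noon" in focus and presupposes the open proposition with same agent, thing, recipient (Marisol / the diagram / Astrid).
The exhaustive reading says no other setting fits that background.
But fact (1) also has same agent, thing, recipient (Marisol / the diagram / Astrid), with setting = at dawn — so the exhaustive reading fails.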